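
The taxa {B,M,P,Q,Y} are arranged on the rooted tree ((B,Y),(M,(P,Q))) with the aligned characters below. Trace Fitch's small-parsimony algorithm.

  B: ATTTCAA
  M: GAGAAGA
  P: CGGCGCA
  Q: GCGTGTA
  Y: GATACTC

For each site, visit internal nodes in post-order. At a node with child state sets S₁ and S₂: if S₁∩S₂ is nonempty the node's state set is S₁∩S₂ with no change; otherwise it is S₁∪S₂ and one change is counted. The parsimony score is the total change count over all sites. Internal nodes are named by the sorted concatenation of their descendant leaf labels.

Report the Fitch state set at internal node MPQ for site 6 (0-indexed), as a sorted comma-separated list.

A

[col 0] BY: children B:{A}, Y:{G} ∪→ {A,G}; cost 1
[col 0] PQ: children P:{C}, Q:{G} ∪→ {C,G}; cost 1
[col 0] MPQ: children M:{G}, PQ:{C,G} ∩→ {G}; cost 0
[col 0] BMPQY: children BY:{A,G}, MPQ:{G} ∩→ {G}; cost 0
[col 1] BY: children B:{T}, Y:{A} ∪→ {A,T}; cost 1
[col 1] PQ: children P:{G}, Q:{C} ∪→ {C,G}; cost 1
[col 1] MPQ: children M:{A}, PQ:{C,G} ∪→ {A,C,G}; cost 1
[col 1] BMPQY: children BY:{A,T}, MPQ:{A,C,G} ∩→ {A}; cost 0
[col 2] BY: children B:{T}, Y:{T} ∩→ {T}; cost 0
[col 2] PQ: children P:{G}, Q:{G} ∩→ {G}; cost 0
[col 2] MPQ: children M:{G}, PQ:{G} ∩→ {G}; cost 0
[col 2] BMPQY: children BY:{T}, MPQ:{G} ∪→ {G,T}; cost 1
[col 3] BY: children B:{T}, Y:{A} ∪→ {A,T}; cost 1
[col 3] PQ: children P:{C}, Q:{T} ∪→ {C,T}; cost 1
[col 3] MPQ: children M:{A}, PQ:{C,T} ∪→ {A,C,T}; cost 1
[col 3] BMPQY: children BY:{A,T}, MPQ:{A,C,T} ∩→ {A,T}; cost 0
[col 4] BY: children B:{C}, Y:{C} ∩→ {C}; cost 0
[col 4] PQ: children P:{G}, Q:{G} ∩→ {G}; cost 0
[col 4] MPQ: children M:{A}, PQ:{G} ∪→ {A,G}; cost 1
[col 4] BMPQY: children BY:{C}, MPQ:{A,G} ∪→ {A,C,G}; cost 1
[col 5] BY: children B:{A}, Y:{T} ∪→ {A,T}; cost 1
[col 5] PQ: children P:{C}, Q:{T} ∪→ {C,T}; cost 1
[col 5] MPQ: children M:{G}, PQ:{C,T} ∪→ {C,G,T}; cost 1
[col 5] BMPQY: children BY:{A,T}, MPQ:{C,G,T} ∩→ {T}; cost 0
[col 6] BY: children B:{A}, Y:{C} ∪→ {A,C}; cost 1
[col 6] PQ: children P:{A}, Q:{A} ∩→ {A}; cost 0
[col 6] MPQ: children M:{A}, PQ:{A} ∩→ {A}; cost 0
[col 6] BMPQY: children BY:{A,C}, MPQ:{A} ∩→ {A}; cost 0
per-site changes: [2, 3, 1, 3, 2, 3, 1]; total = 15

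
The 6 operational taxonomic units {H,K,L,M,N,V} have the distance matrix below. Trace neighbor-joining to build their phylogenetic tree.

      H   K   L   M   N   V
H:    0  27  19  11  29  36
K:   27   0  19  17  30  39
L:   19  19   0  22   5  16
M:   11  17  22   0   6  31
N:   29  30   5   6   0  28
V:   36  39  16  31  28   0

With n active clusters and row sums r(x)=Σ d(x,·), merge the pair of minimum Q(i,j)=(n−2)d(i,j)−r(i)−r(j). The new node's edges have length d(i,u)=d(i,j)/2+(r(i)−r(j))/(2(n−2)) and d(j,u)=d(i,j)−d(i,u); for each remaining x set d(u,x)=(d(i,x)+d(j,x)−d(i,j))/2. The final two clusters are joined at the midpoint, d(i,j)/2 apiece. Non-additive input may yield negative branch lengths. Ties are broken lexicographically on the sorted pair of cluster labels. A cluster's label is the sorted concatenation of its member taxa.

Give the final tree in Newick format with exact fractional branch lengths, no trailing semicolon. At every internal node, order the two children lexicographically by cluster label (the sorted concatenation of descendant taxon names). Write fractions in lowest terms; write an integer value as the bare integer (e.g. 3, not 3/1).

(((H:11,M:0):15/8,K:117/8):53/16,((L:-5/8,V:133/8):13/4,N:21/4):53/16)

step 1: merge (L,V) at d=16, Q=-167; branch lengths L→-5/8, V→133/8; new cluster LV
  updated: d(H,LV)=39/2, d(K,LV)=21, d(LV,M)=37/2, d(LV,N)=17/2
step 2: merge (LV,N) at d=17/2, Q=-231/2; branch lengths LV→13/4, N→21/4; new cluster LNV
  updated: d(H,LNV)=20, d(K,LNV)=85/4, d(LNV,M)=8
step 3: merge (H,M) at d=11, Q=-72; branch lengths H→11, M→0; new cluster HM
  updated: d(HM,K)=33/2, d(HM,LNV)=17/2
step 4: merge (HM,K) at d=33/2, Q=-185/4; branch lengths HM→15/8, K→117/8; new cluster HKM
  updated: d(HKM,LNV)=53/8
step 5: merge (HKM,LNV) at d=53/8; branch lengths HKM→53/16, LNV→53/16; new cluster HKLMNV
final tree: (((H:11,M:0):15/8,K:117/8):53/16,((L:-5/8,V:133/8):13/4,N:21/4):53/16)
total length: 469/8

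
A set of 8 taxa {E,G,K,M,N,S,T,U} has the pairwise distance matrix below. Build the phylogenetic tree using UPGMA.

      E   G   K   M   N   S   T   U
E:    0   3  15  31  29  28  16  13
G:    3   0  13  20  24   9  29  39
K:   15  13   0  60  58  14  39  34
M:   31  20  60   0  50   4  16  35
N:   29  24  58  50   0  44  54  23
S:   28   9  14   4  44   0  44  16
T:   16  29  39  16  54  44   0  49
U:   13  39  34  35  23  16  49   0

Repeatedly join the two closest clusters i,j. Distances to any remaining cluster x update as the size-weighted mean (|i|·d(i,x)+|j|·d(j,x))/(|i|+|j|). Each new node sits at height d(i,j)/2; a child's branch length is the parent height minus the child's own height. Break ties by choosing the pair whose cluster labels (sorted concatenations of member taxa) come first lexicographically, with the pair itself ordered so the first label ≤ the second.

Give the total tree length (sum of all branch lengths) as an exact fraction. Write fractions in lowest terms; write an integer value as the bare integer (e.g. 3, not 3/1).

step 1: merge (E,G) at d=3; branch lengths E→3/2, G→3/2; new cluster EG
  updated: d(EG,K)=14, d(EG,M)=51/2, d(EG,N)=53/2, d(EG,S)=37/2, d(EG,T)=45/2, d(EG,U)=26
step 2: merge (M,S) at d=4; branch lengths M→2, S→2; new cluster MS
  updated: d(EG,MS)=22, d(K,MS)=37, d(MS,N)=47, d(MS,T)=30, d(MS,U)=51/2
step 3: merge (EG,K) at d=14; branch lengths EG→11/2, K→7; new cluster EGK
  updated: d(EGK,MS)=27, d(EGK,N)=37, d(EGK,T)=28, d(EGK,U)=86/3
step 4: merge (N,U) at d=23; branch lengths N→23/2, U→23/2; new cluster NU
  updated: d(EGK,NU)=197/6, d(MS,NU)=145/4, d(NU,T)=103/2
step 5: merge (EGK,MS) at d=27; branch lengths EGK→13/2, MS→23/2; new cluster EGKMS
  updated: d(EGKMS,NU)=171/5, d(EGKMS,T)=144/5
step 6: merge (EGKMS,T) at d=144/5; branch lengths EGKMS→9/10, T→72/5; new cluster EGKMST
  updated: d(EGKMST,NU)=445/12
step 7: merge (EGKMST,NU) at d=445/12; branch lengths EGKMST→497/120, NU→169/24; new cluster EGKMNSTU
final tree: (((((E:3/2,G:3/2):11/2,K:7):13/2,(M:2,S:2):23/2):9/10,T:72/5):497/120,(N:23/2,U:23/2):169/24)
total length: 5219/60

5219/60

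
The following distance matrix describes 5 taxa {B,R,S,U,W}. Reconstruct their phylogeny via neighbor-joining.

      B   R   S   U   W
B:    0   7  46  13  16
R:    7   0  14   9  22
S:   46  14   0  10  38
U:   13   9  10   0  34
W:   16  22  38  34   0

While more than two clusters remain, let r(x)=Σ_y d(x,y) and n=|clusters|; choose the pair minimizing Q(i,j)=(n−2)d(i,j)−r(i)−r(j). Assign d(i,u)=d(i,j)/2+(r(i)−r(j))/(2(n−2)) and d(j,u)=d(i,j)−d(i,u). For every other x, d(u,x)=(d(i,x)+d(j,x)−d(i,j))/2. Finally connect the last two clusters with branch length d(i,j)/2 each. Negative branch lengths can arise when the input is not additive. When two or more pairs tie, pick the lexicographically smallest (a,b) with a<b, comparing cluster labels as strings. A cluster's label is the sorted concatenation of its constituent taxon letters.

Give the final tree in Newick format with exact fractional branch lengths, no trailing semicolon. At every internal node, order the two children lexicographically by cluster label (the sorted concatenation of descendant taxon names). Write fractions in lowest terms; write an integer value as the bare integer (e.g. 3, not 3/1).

((((B:10/3,W:38/3):79/8,R:-27/8):79/8,S:87/8):-7/16,U:-7/16)

step 1: merge (B,W) at d=16, Q=-144; branch lengths B→10/3, W→38/3; new cluster BW
  updated: d(BW,R)=13/2, d(BW,S)=34, d(BW,U)=31/2
step 2: merge (BW,R) at d=13/2, Q=-145/2; branch lengths BW→79/8, R→-27/8; new cluster BRW
  updated: d(BRW,S)=83/4, d(BRW,U)=9
step 3: merge (BRW,S) at d=83/4, Q=-159/4; branch lengths BRW→79/8, S→87/8; new cluster BRSW
  updated: d(BRSW,U)=-7/8
step 4: merge (BRSW,U) at d=-7/8; branch lengths BRSW→-7/16, U→-7/16; new cluster BRSUW
final tree: ((((B:10/3,W:38/3):79/8,R:-27/8):79/8,S:87/8):-7/16,U:-7/16)
total length: 339/8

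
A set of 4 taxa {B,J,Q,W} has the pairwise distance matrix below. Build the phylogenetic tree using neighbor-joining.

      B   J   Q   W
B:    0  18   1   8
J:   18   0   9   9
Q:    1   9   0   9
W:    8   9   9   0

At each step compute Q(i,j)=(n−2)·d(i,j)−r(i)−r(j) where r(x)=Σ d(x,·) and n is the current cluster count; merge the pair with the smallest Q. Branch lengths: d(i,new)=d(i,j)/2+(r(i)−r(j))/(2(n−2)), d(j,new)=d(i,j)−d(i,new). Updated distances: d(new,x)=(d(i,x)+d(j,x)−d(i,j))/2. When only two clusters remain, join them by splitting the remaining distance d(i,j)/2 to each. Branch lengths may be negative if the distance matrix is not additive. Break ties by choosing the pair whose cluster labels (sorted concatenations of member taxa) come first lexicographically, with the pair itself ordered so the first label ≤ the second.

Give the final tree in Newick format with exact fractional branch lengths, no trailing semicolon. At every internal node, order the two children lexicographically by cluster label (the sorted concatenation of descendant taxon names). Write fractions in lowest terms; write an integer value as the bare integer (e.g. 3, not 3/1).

(((B:5/2,Q:-3/2):6,J:7):1,W:1)

iteration 1: select B,Q (d=1, Q=-44); attach at lengths (5/2, -3/2); label the merged cluster BQ
  updated: d(BQ,J)=13, d(BQ,W)=8
iteration 2: select BQ,J (d=13, Q=-30); attach at lengths (6, 7); label the merged cluster BJQ
  updated: d(BJQ,W)=2
iteration 3: select BJQ,W (d=2); attach at lengths (1, 1); label the merged cluster BJQW
final tree: (((B:5/2,Q:-3/2):6,J:7):1,W:1)
total length: 16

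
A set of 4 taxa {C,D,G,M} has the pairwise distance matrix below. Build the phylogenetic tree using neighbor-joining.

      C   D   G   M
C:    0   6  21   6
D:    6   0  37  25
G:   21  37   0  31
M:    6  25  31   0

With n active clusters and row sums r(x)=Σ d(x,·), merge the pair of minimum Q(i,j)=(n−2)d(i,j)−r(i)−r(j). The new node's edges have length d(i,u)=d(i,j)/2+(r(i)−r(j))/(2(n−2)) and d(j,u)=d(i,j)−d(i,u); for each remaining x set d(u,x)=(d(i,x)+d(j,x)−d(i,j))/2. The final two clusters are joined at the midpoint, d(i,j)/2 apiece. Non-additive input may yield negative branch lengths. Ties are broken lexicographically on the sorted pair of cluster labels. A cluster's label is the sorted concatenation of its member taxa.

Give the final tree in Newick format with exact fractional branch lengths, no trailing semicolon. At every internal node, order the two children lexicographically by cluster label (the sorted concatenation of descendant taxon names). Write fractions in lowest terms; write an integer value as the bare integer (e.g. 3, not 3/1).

(((C:-23/4,D:47/4):15/4,G:89/4):35/8,M:35/8)

step 1: merge (C,D) at d=6, Q=-89; branch lengths C→-23/4, D→47/4; new cluster CD
  updated: d(CD,G)=26, d(CD,M)=25/2
step 2: merge (CD,G) at d=26, Q=-139/2; branch lengths CD→15/4, G→89/4; new cluster CDG
  updated: d(CDG,M)=35/4
step 3: merge (CDG,M) at d=35/4; branch lengths CDG→35/8, M→35/8; new cluster CDGM
final tree: (((C:-23/4,D:47/4):15/4,G:89/4):35/8,M:35/8)
total length: 163/4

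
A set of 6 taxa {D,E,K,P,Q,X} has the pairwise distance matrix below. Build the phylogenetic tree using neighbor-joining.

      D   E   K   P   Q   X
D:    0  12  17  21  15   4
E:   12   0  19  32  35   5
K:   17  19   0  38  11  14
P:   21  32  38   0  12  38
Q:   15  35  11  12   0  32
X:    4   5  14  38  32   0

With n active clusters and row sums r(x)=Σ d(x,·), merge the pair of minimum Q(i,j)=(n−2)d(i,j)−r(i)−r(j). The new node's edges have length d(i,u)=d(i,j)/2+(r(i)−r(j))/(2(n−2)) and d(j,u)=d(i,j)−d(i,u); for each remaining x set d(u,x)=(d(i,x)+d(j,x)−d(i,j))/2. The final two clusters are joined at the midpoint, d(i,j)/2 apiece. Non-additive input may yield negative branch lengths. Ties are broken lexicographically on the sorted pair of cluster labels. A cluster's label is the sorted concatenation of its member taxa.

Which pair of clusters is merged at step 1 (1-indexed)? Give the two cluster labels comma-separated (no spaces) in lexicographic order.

iteration 1: select P,Q (d=12, Q=-198); attach at lengths (21/2, 3/2); label the merged cluster PQ
  updated: d(D,PQ)=12, d(E,PQ)=55/2, d(K,PQ)=37/2, d(PQ,X)=29
iteration 2: select E,X (d=5, Q=-201/2); attach at lengths (53/12, 7/12); label the merged cluster EX
  updated: d(D,EX)=11/2, d(EX,K)=14, d(EX,PQ)=103/4
iteration 3: select D,EX (d=11/2, Q=-275/4); attach at lengths (1/16, 87/16); label the merged cluster DEX
  updated: d(DEX,K)=51/4, d(DEX,PQ)=129/8
iteration 4: select DEX,K (d=51/4, Q=-379/8); attach at lengths (83/16, 121/16); label the merged cluster DEKX
  updated: d(DEKX,PQ)=175/16
iteration 5: select DEKX,PQ (d=175/16); attach at lengths (175/32, 175/32); label the merged cluster DEKPQX
final tree: (((D:1/16,(E:53/12,X:7/12):87/16):83/16,K:121/16):175/32,(P:21/2,Q:3/2):175/32)
total length: 739/16

P,Q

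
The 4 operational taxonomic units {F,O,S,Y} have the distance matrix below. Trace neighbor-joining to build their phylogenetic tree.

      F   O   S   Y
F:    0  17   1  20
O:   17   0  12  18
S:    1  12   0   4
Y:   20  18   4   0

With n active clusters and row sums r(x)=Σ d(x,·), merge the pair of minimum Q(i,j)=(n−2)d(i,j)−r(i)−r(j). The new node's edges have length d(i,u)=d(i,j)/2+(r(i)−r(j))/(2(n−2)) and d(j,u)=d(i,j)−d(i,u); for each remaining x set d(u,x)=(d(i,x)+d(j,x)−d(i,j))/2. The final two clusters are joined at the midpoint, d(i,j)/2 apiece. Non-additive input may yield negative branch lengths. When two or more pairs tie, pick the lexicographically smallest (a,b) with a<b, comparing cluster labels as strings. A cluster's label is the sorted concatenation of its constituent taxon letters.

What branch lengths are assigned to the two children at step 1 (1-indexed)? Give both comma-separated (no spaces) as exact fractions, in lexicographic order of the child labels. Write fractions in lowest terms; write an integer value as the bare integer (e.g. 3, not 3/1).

iteration 1: select F,S (d=1, Q=-53); attach at lengths (23/4, -19/4); label the merged cluster FS
  updated: d(FS,O)=14, d(FS,Y)=23/2
iteration 2: select FS,O (d=14, Q=-87/2); attach at lengths (15/4, 41/4); label the merged cluster FOS
  updated: d(FOS,Y)=31/4
iteration 3: select FOS,Y (d=31/4); attach at lengths (31/8, 31/8); label the merged cluster FOSY
final tree: (((F:23/4,S:-19/4):15/4,O:41/4):31/8,Y:31/8)
total length: 91/4

23/4,-19/4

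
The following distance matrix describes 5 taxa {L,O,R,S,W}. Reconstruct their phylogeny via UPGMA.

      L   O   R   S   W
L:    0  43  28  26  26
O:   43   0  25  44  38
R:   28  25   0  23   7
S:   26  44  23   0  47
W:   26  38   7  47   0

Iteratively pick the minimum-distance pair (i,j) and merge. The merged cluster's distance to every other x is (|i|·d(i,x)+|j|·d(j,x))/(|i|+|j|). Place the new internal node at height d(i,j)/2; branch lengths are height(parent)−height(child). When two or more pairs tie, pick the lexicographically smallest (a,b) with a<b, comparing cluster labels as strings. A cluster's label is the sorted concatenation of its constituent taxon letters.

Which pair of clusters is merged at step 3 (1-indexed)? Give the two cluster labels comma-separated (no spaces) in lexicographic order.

step 1: merge (R,W) at d=7; branch lengths R→7/2, W→7/2; new cluster RW
  updated: d(L,RW)=27, d(O,RW)=63/2, d(RW,S)=35
step 2: merge (L,S) at d=26; branch lengths L→13, S→13; new cluster LS
  updated: d(LS,O)=87/2, d(LS,RW)=31
step 3: merge (LS,RW) at d=31; branch lengths LS→5/2, RW→12; new cluster LRSW
  updated: d(LRSW,O)=75/2
step 4: merge (LRSW,O) at d=75/2; branch lengths LRSW→13/4, O→75/4; new cluster LORSW
final tree: (((L:13,S:13):5/2,(R:7/2,W:7/2):12):13/4,O:75/4)
total length: 139/2

LS,RW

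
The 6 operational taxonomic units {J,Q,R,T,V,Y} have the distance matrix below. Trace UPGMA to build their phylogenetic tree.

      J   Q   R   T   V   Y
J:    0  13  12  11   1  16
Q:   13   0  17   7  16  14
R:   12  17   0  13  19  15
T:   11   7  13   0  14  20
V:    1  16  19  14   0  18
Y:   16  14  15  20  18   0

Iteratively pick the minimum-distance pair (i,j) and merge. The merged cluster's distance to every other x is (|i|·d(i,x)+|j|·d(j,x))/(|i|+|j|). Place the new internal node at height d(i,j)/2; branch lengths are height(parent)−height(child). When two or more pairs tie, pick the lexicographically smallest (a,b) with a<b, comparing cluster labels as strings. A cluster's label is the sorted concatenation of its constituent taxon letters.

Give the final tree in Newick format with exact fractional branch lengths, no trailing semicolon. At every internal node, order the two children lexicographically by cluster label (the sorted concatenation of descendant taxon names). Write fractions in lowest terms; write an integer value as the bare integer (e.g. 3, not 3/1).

(((J:1/2,V:1/2):25/4,(Q:7/2,T:7/2):13/4):21/16,(R:15/2,Y:15/2):9/16)

1. join J+V (d=1) ⇒ JV; edges |J|=1/2, |V|=1/2
  updated: d(JV,Q)=29/2, d(JV,R)=31/2, d(JV,T)=25/2, d(JV,Y)=17
2. join Q+T (d=7) ⇒ QT; edges |Q|=7/2, |T|=7/2
  updated: d(JV,QT)=27/2, d(QT,R)=15, d(QT,Y)=17
3. join JV+QT (d=27/2) ⇒ JQTV; edges |JV|=25/4, |QT|=13/4
  updated: d(JQTV,R)=61/4, d(JQTV,Y)=17
4. join R+Y (d=15) ⇒ RY; edges |R|=15/2, |Y|=15/2
  updated: d(JQTV,RY)=129/8
5. join JQTV+RY (d=129/8) ⇒ JQRTVY; edges |JQTV|=21/16, |RY|=9/16
final tree: (((J:1/2,V:1/2):25/4,(Q:7/2,T:7/2):13/4):21/16,(R:15/2,Y:15/2):9/16)
total length: 275/8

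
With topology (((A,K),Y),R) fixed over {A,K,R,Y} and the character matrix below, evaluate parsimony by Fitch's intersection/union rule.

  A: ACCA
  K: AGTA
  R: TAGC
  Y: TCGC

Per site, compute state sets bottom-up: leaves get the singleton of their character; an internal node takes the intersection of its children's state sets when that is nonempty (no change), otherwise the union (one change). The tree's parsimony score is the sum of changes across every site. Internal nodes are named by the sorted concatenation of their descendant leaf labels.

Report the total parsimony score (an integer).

AK@0: {A} ∩ {A} = {A} (intersection, +0)
AKY@0: {A} ∪ {T} = {A,T} (union, +1)
AKRY@0: {A,T} ∩ {T} = {T} (intersection, +0)
AK@1: {C} ∪ {G} = {C,G} (union, +1)
AKY@1: {C,G} ∩ {C} = {C} (intersection, +0)
AKRY@1: {C} ∪ {A} = {A,C} (union, +1)
AK@2: {C} ∪ {T} = {C,T} (union, +1)
AKY@2: {C,T} ∪ {G} = {C,G,T} (union, +1)
AKRY@2: {C,G,T} ∩ {G} = {G} (intersection, +0)
AK@3: {A} ∩ {A} = {A} (intersection, +0)
AKY@3: {A} ∪ {C} = {A,C} (union, +1)
AKRY@3: {A,C} ∩ {C} = {C} (intersection, +0)
per-site changes: [1, 2, 2, 1]; total = 6

6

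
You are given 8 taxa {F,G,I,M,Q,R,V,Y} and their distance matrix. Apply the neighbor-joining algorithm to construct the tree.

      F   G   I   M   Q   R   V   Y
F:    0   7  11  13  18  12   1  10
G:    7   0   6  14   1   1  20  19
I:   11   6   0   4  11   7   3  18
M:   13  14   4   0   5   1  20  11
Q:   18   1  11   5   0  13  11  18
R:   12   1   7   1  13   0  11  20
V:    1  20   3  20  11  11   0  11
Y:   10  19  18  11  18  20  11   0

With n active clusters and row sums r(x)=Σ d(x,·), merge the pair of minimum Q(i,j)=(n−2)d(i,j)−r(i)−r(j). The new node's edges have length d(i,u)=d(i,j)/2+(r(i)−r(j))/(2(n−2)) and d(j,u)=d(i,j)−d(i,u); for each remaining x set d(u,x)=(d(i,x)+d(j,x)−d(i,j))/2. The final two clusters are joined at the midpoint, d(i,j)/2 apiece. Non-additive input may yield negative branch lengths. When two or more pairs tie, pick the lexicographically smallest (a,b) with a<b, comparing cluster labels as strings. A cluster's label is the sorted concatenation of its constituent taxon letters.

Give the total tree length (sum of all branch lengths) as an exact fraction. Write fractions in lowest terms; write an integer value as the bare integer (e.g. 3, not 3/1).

227/8

iteration 1: select F,V (d=1, Q=-143); attach at lengths (1/12, 11/12); label the merged cluster FV
  updated: d(FV,G)=13, d(FV,I)=13/2, d(FV,M)=16, d(FV,Q)=14, d(FV,R)=11, d(FV,Y)=10
iteration 2: select FV,Y (d=10, Q=-233/2); attach at lengths (49/20, 151/20); label the merged cluster FVY
  updated: d(FVY,G)=11, d(FVY,I)=29/4, d(FVY,M)=17/2, d(FVY,Q)=11, d(FVY,R)=21/2
iteration 3: select G,Q (d=1, Q=-70); attach at lengths (-1/2, 3/2); label the merged cluster GQ
  updated: d(FVY,GQ)=21/2, d(GQ,I)=8, d(GQ,M)=9, d(GQ,R)=13/2
iteration 4: select M,R (d=1, Q=-89/2); attach at lengths (1/12, 11/12); label the merged cluster MR
  updated: d(FVY,MR)=9, d(GQ,MR)=29/4, d(I,MR)=5
iteration 5: select FVY,I (d=29/4, Q=-65/2); attach at lengths (21/4, 2); label the merged cluster FIVY
  updated: d(FIVY,GQ)=45/8, d(FIVY,MR)=27/8
iteration 6: select FIVY,GQ (d=45/8, Q=-65/4); attach at lengths (7/8, 19/4); label the merged cluster FGIQVY
  updated: d(FGIQVY,MR)=5/2
iteration 7: select FGIQVY,MR (d=5/2); attach at lengths (5/4, 5/4); label the merged cluster FGIMQRVY
final tree: (((((F:1/12,V:11/12):49/20,Y:151/20):21/4,I:2):7/8,(G:-1/2,Q:3/2):19/4):5/4,(M:1/12,R:11/12):5/4)
total length: 227/8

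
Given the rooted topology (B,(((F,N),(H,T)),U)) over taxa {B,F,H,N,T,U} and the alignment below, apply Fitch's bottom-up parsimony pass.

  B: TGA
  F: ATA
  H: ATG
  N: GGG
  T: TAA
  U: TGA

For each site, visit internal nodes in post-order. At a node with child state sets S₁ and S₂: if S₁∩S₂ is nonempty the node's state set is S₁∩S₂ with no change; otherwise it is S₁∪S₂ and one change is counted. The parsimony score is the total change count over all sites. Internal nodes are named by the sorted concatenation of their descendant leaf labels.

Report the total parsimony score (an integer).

8

FN@0: {A} ∪ {G} = {A,G} (union, +1)
HT@0: {A} ∪ {T} = {A,T} (union, +1)
FHNT@0: {A,G} ∩ {A,T} = {A} (intersection, +0)
FHNTU@0: {A} ∪ {T} = {A,T} (union, +1)
BFHNTU@0: {T} ∩ {A,T} = {T} (intersection, +0)
FN@1: {T} ∪ {G} = {G,T} (union, +1)
HT@1: {T} ∪ {A} = {A,T} (union, +1)
FHNT@1: {G,T} ∩ {A,T} = {T} (intersection, +0)
FHNTU@1: {T} ∪ {G} = {G,T} (union, +1)
BFHNTU@1: {G} ∩ {G,T} = {G} (intersection, +0)
FN@2: {A} ∪ {G} = {A,G} (union, +1)
HT@2: {G} ∪ {A} = {A,G} (union, +1)
FHNT@2: {A,G} ∩ {A,G} = {A,G} (intersection, +0)
FHNTU@2: {A,G} ∩ {A} = {A} (intersection, +0)
BFHNTU@2: {A} ∩ {A} = {A} (intersection, +0)
per-site changes: [3, 3, 2]; total = 8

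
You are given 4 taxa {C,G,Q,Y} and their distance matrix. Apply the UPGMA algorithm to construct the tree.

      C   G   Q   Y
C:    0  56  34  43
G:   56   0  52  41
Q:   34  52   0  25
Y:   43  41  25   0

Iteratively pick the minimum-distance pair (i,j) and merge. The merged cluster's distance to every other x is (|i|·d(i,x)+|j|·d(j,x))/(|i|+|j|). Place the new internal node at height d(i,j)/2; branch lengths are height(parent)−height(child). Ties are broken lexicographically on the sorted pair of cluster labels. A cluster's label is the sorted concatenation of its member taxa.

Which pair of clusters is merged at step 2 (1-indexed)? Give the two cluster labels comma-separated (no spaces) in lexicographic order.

C,QY

1. join Q+Y (d=25) ⇒ QY; edges |Q|=25/2, |Y|=25/2
  updated: d(C,QY)=77/2, d(G,QY)=93/2
2. join C+QY (d=77/2) ⇒ CQY; edges |C|=77/4, |QY|=27/4
  updated: d(CQY,G)=149/3
3. join CQY+G (d=149/3) ⇒ CGQY; edges |CQY|=67/12, |G|=149/6
final tree: ((C:77/4,(Q:25/2,Y:25/2):27/4):67/12,G:149/6)
total length: 977/12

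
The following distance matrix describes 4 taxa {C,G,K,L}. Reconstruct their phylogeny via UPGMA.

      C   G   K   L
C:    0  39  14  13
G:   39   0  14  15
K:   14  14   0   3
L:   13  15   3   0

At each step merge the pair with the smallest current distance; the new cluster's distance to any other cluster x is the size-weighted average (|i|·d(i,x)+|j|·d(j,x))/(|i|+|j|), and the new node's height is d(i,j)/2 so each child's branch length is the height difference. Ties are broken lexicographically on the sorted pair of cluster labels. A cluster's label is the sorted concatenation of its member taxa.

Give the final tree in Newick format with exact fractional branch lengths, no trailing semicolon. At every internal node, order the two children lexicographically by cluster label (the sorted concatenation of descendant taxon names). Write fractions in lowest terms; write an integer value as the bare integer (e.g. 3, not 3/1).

iteration 1: select K,L (d=3); attach at lengths (3/2, 3/2); label the merged cluster KL
  updated: d(C,KL)=27/2, d(G,KL)=29/2
iteration 2: select C,KL (d=27/2); attach at lengths (27/4, 21/4); label the merged cluster CKL
  updated: d(CKL,G)=68/3
iteration 3: select CKL,G (d=68/3); attach at lengths (55/12, 34/3); label the merged cluster CGKL
final tree: ((C:27/4,(K:3/2,L:3/2):21/4):55/12,G:34/3)
total length: 371/12

((C:27/4,(K:3/2,L:3/2):21/4):55/12,G:34/3)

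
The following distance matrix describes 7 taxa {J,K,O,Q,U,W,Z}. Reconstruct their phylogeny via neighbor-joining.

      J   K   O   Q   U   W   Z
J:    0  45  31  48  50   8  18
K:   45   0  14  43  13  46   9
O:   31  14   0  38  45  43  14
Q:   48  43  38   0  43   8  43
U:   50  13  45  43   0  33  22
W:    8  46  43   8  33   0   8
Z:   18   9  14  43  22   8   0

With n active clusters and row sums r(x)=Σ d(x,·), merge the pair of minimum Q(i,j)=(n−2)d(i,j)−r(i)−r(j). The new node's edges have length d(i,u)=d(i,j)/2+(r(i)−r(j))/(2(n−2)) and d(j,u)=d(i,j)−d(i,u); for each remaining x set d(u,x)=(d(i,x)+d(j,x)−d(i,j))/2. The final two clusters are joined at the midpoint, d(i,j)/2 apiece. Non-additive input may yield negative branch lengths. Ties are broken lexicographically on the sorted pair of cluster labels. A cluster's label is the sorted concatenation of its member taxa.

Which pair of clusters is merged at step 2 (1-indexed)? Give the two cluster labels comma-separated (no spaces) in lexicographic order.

iteration 1: select Q,W (d=8, Q=-329); attach at lengths (117/10, -37/10); label the merged cluster QW
  updated: d(J,QW)=24, d(K,QW)=81/2, d(O,QW)=73/2, d(QW,U)=34, d(QW,Z)=43/2
iteration 2: select K,U (d=13, Q=-467/2); attach at lengths (19/16, 189/16); label the merged cluster KU
  updated: d(J,KU)=41, d(KU,O)=23, d(KU,QW)=123/4, d(KU,Z)=9
iteration 3: select J,QW (d=24, Q=-619/4); attach at lengths (293/24, 283/24); label the merged cluster JQW
  updated: d(JQW,KU)=191/8, d(JQW,O)=87/4, d(JQW,Z)=31/4
iteration 4: select JQW,O (d=87/4, Q=-549/8); attach at lengths (305/32, 391/32); label the merged cluster JOQW
  updated: d(JOQW,KU)=201/16, d(JOQW,Z)=0
iteration 5: select JOQW,KU (d=201/16, Q=-345/16); attach at lengths (57/32, 345/32); label the merged cluster JKOQUW
  updated: d(JKOQUW,Z)=-57/32
iteration 6: select JKOQUW,Z (d=-57/32); attach at lengths (-57/64, -57/64); label the merged cluster JKOQUWZ
final tree: ((((J:293/24,(Q:117/10,W:-37/10):283/24):305/32,O:391/32):57/32,(K:19/16,U:189/16):345/32):-57/64,Z:-57/64)
total length: 2481/32

K,U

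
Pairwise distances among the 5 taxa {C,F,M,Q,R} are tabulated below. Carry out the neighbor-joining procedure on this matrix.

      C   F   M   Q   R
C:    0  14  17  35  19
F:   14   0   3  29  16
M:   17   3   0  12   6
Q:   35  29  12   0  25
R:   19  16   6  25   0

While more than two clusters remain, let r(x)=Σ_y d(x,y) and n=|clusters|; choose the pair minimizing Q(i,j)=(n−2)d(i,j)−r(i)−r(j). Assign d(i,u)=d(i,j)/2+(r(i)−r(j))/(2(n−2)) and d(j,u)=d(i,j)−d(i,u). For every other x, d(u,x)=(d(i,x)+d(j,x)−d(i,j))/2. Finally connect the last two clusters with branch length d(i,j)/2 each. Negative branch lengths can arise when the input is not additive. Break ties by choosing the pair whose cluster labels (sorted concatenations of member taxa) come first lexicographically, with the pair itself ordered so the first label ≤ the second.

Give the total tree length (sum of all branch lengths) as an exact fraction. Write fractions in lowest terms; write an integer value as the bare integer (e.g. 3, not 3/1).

40

1. join C+F (d=14, Q=-105) ⇒ CF; edges |C|=65/6, |F|=19/6
  updated: d(CF,M)=3, d(CF,Q)=25, d(CF,R)=21/2
2. join CF+R (d=21/2, Q=-59) ⇒ CFR; edges |CF|=9/2, |R|=6
  updated: d(CFR,M)=-3/4, d(CFR,Q)=79/4
3. join CFR+M (d=-3/4, Q=-31) ⇒ CFMR; edges |CFR|=7/2, |M|=-17/4
  updated: d(CFMR,Q)=65/4
4. join CFMR+Q (d=65/4) ⇒ CFMQR; edges |CFMR|=65/8, |Q|=65/8
final tree: ((((C:65/6,F:19/6):9/2,R:6):7/2,M:-17/4):65/8,Q:65/8)
total length: 40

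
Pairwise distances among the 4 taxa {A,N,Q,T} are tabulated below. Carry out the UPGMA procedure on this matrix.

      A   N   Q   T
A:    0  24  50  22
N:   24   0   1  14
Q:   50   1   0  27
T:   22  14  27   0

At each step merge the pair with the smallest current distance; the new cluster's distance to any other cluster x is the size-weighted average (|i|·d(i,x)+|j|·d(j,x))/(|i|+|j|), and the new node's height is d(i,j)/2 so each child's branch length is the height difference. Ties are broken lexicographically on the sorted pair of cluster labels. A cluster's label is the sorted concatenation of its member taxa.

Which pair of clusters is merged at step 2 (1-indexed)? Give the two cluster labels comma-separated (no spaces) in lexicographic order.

1. join N+Q (d=1) ⇒ NQ; edges |N|=1/2, |Q|=1/2
  updated: d(A,NQ)=37, d(NQ,T)=41/2
2. join NQ+T (d=41/2) ⇒ NQT; edges |NQ|=39/4, |T|=41/4
  updated: d(A,NQT)=32
3. join A+NQT (d=32) ⇒ ANQT; edges |A|=16, |NQT|=23/4
final tree: (A:16,((N:1/2,Q:1/2):39/4,T:41/4):23/4)
total length: 171/4

NQ,T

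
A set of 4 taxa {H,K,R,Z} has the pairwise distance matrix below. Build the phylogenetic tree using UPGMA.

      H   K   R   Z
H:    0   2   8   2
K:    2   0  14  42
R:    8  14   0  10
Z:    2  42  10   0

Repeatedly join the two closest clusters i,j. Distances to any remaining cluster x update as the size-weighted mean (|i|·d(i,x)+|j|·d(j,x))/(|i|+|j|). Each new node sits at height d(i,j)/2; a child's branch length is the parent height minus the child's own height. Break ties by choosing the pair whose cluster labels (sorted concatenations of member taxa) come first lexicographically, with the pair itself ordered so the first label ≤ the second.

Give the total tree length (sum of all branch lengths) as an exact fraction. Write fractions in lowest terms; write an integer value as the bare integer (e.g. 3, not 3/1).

step 1: merge (H,K) at d=2; branch lengths H→1, K→1; new cluster HK
  updated: d(HK,R)=11, d(HK,Z)=22
step 2: merge (R,Z) at d=10; branch lengths R→5, Z→5; new cluster RZ
  updated: d(HK,RZ)=33/2
step 3: merge (HK,RZ) at d=33/2; branch lengths HK→29/4, RZ→13/4; new cluster HKRZ
final tree: ((H:1,K:1):29/4,(R:5,Z:5):13/4)
total length: 45/2

45/2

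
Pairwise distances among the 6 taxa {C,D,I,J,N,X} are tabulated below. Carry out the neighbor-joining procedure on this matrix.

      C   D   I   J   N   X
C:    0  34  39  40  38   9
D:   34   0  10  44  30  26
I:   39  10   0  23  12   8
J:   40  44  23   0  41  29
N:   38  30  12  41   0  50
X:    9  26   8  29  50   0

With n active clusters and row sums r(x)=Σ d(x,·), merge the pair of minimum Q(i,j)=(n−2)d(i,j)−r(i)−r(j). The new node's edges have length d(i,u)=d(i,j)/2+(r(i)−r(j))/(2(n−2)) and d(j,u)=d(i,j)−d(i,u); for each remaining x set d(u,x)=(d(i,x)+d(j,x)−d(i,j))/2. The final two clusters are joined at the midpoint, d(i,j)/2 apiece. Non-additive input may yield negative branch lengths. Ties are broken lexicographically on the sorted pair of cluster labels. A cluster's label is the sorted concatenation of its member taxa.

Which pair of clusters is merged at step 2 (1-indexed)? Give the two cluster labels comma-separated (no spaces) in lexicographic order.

CX,J

step 1: merge (C,X) at d=9, Q=-246; branch lengths C→37/4, X→-1/4; new cluster CX
  updated: d(CX,D)=51/2, d(CX,I)=19, d(CX,J)=30, d(CX,N)=79/2
step 2: merge (CX,J) at d=30, Q=-162; branch lengths CX→11, J→19; new cluster CJX
  updated: d(CJX,D)=79/4, d(CJX,I)=6, d(CJX,N)=101/4
step 3: merge (CJX,D) at d=79/4, Q=-285/4; branch lengths CJX→123/16, D→193/16; new cluster CDJX
  updated: d(CDJX,I)=-15/8, d(CDJX,N)=71/4
step 4: merge (CDJX,I) at d=-15/8, Q=-223/8; branch lengths CDJX→31/16, I→-61/16; new cluster CDIJX
  updated: d(CDIJX,N)=253/16
step 5: merge (CDIJX,N) at d=253/16; branch lengths CDIJX→253/32, N→253/32; new cluster CDIJNX
final tree: (((((C:37/4,X:-1/4):11,J:19):123/16,D:193/16):31/16,I:-61/16):253/32,N:253/32)
total length: 1163/16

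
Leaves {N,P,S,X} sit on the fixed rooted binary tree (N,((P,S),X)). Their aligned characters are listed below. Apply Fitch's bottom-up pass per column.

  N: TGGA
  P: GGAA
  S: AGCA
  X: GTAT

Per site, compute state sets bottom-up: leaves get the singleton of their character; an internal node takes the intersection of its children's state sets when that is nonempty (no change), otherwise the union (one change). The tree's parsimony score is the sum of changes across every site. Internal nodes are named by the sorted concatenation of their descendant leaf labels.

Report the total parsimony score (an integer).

6

site 0, node PS: P={G} ∪ S={A} → {A,G} (+1)
site 0, node PSX: PS={A,G} ∩ X={G} → {G} (+0)
site 0, node NPSX: N={T} ∪ PSX={G} → {G,T} (+1)
site 1, node PS: P={G} ∩ S={G} → {G} (+0)
site 1, node PSX: PS={G} ∪ X={T} → {G,T} (+1)
site 1, node NPSX: N={G} ∩ PSX={G,T} → {G} (+0)
site 2, node PS: P={A} ∪ S={C} → {A,C} (+1)
site 2, node PSX: PS={A,C} ∩ X={A} → {A} (+0)
site 2, node NPSX: N={G} ∪ PSX={A} → {A,G} (+1)
site 3, node PS: P={A} ∩ S={A} → {A} (+0)
site 3, node PSX: PS={A} ∪ X={T} → {A,T} (+1)
site 3, node NPSX: N={A} ∩ PSX={A,T} → {A} (+0)
per-site changes: [2, 1, 2, 1]; total = 6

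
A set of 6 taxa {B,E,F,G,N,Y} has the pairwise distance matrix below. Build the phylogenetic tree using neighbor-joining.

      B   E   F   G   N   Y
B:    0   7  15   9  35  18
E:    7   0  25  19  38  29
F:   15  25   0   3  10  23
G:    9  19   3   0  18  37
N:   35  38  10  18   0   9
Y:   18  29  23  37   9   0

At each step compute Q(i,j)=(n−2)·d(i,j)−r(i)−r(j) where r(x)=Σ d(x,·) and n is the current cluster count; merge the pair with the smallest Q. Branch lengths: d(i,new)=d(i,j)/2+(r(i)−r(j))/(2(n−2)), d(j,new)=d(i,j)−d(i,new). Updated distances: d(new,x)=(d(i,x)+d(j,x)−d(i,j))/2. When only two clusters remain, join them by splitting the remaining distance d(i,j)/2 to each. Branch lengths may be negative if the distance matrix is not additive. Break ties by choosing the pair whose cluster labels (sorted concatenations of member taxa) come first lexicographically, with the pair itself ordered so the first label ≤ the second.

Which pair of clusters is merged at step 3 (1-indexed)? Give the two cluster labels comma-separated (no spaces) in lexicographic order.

1. join N+Y (d=9, Q=-190) ⇒ NY; edges |N|=15/4, |Y|=21/4
  updated: d(B,NY)=22, d(E,NY)=29, d(F,NY)=12, d(G,NY)=23
2. join B+E (d=7, Q=-112) ⇒ BE; edges |B|=-1, |E|=8
  updated: d(BE,F)=33/2, d(BE,G)=21/2, d(BE,NY)=22
3. join BE+G (d=21/2, Q=-129/2) ⇒ BEG; edges |BE|=67/8, |G|=17/8
  updated: d(BEG,F)=9/2, d(BEG,NY)=69/4
4. join BEG+F (d=9/2, Q=-135/4) ⇒ BEFG; edges |BEG|=39/8, |F|=-3/8
  updated: d(BEFG,NY)=99/8
5. join BEFG+NY (d=99/8) ⇒ BEFGNY; edges |BEFG|=99/16, |NY|=99/16
final tree: ((((B:-1,E:8):67/8,G:17/8):39/8,F:-3/8):99/16,(N:15/4,Y:21/4):99/16)
total length: 347/8

BE,G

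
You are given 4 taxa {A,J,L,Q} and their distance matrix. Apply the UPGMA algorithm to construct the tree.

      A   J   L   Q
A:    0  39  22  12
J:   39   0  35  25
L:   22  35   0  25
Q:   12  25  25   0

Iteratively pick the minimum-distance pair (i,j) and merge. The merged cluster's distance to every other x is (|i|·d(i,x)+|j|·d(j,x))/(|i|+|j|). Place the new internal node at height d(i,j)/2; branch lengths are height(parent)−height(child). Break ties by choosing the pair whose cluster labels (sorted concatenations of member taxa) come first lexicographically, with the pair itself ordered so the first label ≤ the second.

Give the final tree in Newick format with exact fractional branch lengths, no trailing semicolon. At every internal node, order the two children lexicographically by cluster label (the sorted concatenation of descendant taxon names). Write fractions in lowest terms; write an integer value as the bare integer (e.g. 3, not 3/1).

step 1: merge (A,Q) at d=12; branch lengths A→6, Q→6; new cluster AQ
  updated: d(AQ,J)=32, d(AQ,L)=47/2
step 2: merge (AQ,L) at d=47/2; branch lengths AQ→23/4, L→47/4; new cluster ALQ
  updated: d(ALQ,J)=33
step 3: merge (ALQ,J) at d=33; branch lengths ALQ→19/4, J→33/2; new cluster AJLQ
final tree: (((A:6,Q:6):23/4,L:47/4):19/4,J:33/2)
total length: 203/4

(((A:6,Q:6):23/4,L:47/4):19/4,J:33/2)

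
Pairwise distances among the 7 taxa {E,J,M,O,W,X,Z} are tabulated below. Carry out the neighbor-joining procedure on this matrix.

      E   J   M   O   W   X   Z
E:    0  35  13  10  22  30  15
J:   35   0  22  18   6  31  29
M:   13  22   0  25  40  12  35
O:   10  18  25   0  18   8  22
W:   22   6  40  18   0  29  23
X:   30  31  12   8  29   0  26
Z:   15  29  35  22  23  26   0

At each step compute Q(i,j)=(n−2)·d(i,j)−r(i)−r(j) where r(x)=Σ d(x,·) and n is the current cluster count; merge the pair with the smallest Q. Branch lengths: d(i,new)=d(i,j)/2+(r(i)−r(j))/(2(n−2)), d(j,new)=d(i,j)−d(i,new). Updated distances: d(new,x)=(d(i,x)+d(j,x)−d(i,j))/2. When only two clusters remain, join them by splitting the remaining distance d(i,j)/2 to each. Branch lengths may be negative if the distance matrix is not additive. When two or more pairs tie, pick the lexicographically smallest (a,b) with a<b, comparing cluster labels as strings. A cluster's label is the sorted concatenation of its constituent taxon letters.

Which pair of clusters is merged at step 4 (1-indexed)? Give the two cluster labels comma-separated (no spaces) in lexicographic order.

iteration 1: select J,W (d=6, Q=-249); attach at lengths (33/10, 27/10); label the merged cluster JW
  updated: d(E,JW)=51/2, d(JW,M)=28, d(JW,O)=15, d(JW,X)=27, d(JW,Z)=23
iteration 2: select M,X (d=12, Q=-168); attach at lengths (29/4, 19/4); label the merged cluster MX
  updated: d(E,MX)=31/2, d(JW,MX)=43/2, d(MX,O)=21/2, d(MX,Z)=49/2
iteration 3: select E,Z (d=15, Q=-211/2); attach at lengths (53/12, 127/12); label the merged cluster EZ
  updated: d(EZ,JW)=67/4, d(EZ,MX)=25/2, d(EZ,O)=17/2
iteration 4: select EZ,JW (d=67/4, Q=-115/2); attach at lengths (9/2, 49/4); label the merged cluster EJWZ
  updated: d(EJWZ,MX)=69/8, d(EJWZ,O)=27/8
iteration 5: select EJWZ,MX (d=69/8, Q=-45/2); attach at lengths (3/4, 63/8); label the merged cluster EJMWXZ
  updated: d(EJMWXZ,O)=21/8
iteration 6: select EJMWXZ,O (d=21/8); attach at lengths (21/16, 21/16); label the merged cluster EJMOWXZ
final tree: ((((E:53/12,Z:127/12):9/2,(J:33/10,W:27/10):49/4):3/4,(M:29/4,X:19/4):63/8):21/16,O:21/16)
total length: 61

EZ,JW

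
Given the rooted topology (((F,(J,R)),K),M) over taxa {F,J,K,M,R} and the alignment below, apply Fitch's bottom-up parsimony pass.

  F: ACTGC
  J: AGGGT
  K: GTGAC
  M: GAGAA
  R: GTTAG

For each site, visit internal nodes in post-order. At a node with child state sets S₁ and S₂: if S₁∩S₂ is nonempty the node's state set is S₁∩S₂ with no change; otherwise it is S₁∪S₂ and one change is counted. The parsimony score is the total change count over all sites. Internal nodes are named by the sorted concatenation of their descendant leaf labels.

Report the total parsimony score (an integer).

[col 0] JR: children J:{A}, R:{G} ∪→ {A,G}; cost 1
[col 0] FJR: children F:{A}, JR:{A,G} ∩→ {A}; cost 0
[col 0] FJKR: children FJR:{A}, K:{G} ∪→ {A,G}; cost 1
[col 0] FJKMR: children FJKR:{A,G}, M:{G} ∩→ {G}; cost 0
[col 1] JR: children J:{G}, R:{T} ∪→ {G,T}; cost 1
[col 1] FJR: children F:{C}, JR:{G,T} ∪→ {C,G,T}; cost 1
[col 1] FJKR: children FJR:{C,G,T}, K:{T} ∩→ {T}; cost 0
[col 1] FJKMR: children FJKR:{T}, M:{A} ∪→ {A,T}; cost 1
[col 2] JR: children J:{G}, R:{T} ∪→ {G,T}; cost 1
[col 2] FJR: children F:{T}, JR:{G,T} ∩→ {T}; cost 0
[col 2] FJKR: children FJR:{T}, K:{G} ∪→ {G,T}; cost 1
[col 2] FJKMR: children FJKR:{G,T}, M:{G} ∩→ {G}; cost 0
[col 3] JR: children J:{G}, R:{A} ∪→ {A,G}; cost 1
[col 3] FJR: children F:{G}, JR:{A,G} ∩→ {G}; cost 0
[col 3] FJKR: children FJR:{G}, K:{A} ∪→ {A,G}; cost 1
[col 3] FJKMR: children FJKR:{A,G}, M:{A} ∩→ {A}; cost 0
[col 4] JR: children J:{T}, R:{G} ∪→ {G,T}; cost 1
[col 4] FJR: children F:{C}, JR:{G,T} ∪→ {C,G,T}; cost 1
[col 4] FJKR: children FJR:{C,G,T}, K:{C} ∩→ {C}; cost 0
[col 4] FJKMR: children FJKR:{C}, M:{A} ∪→ {A,C}; cost 1
per-site changes: [2, 3, 2, 2, 3]; total = 12

12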